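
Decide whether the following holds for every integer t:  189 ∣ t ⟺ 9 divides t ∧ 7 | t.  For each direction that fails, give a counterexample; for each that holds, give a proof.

(←) This fails: take t = 63. Both 9 ∣ 63 and 7 ∣ 63, yet 63 is not a multiple of 189 (since 63 = 0·189 + 63), so 189 ∤ 63.

(→) If 189 ∣ t, write t = 189q. Since 189 = 21·9, t = 9·(21q), so 9 ∣ t; and since 189 = 27·7, t = 7·(27q), so 7 ∣ t.

(⇒) holds; (⇐) fails.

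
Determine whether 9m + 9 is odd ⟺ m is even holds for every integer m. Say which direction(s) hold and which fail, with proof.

The biconditional holds.

[⇐] Suppose m is even; write m = 2j. Then 9m + 9 = 9·(2j) + 9 = 2·9j + 9, which is odd.

[⇒] Suppose 9m + 9 is odd. Since 9 is odd, 9m and m have the same parity, so 9m + 9 ≡ m + 9 (mod 2). As 9 is odd, 9m + 9 is odd exactly when m is even. Thus m is even.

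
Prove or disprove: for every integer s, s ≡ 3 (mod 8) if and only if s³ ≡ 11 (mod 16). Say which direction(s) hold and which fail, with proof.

(⟹) This fails: take s = 11. Then 11 ≡ 3 (mod 8), but 11³ = 1331 ≡ 3 (mod 16), not 11.

(⟸) Conversely, the residues r modulo 16 with r³ ≡ 11 (mod 16) are exactly {3}, and each is ≡ 3 (mod 8).

Not equivalent: only (⇐) holds.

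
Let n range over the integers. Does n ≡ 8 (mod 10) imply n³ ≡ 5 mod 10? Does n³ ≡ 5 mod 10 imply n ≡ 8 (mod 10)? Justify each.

Both directions fail.

(⟹) This fails: take n = 8. Then 8 ≡ 8 (mod 10), but 8³ = 512 ≡ 2 (mod 10), not 5.

(⟸) This fails: take n = 5. Then 5³ = 125 ≡ 5 (mod 10), yet 5 ≡ 5 (mod 10), not 8.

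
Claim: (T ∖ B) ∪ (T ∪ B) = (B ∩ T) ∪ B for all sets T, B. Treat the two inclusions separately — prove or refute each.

(⟹) This inclusion fails. Take T = {1}, B = ∅; then 1 ∈ (T ∖ B) ∪ (T ∪ B) but 1 ∉ (B ∩ T) ∪ B.

(⟸) Let x ∈ (B ∩ T) ∪ B. Then either x ∈ B and x ∉ T; or x ∈ T ∩ B. In each case x ∈ (T ∖ B) ∪ (T ∪ B), so (B ∩ T) ∪ B ⊆ (T ∖ B) ∪ (T ∪ B).

(⊆) fails; (⊇) holds.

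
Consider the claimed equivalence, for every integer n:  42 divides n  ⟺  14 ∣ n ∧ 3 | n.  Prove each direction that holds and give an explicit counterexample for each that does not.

(⟸) Suppose 14 ∣ n and 3 ∣ n. Any common multiple of 14 and 3 is a multiple of their lcm; here gcd(14, 3) = 1, so lcm(14, 3) = 14·3 = 42, so 42 ∣ n.

(⟹) If 42 ∣ n, write n = 42q. Since 42 = 3·14, n = 14·(3q), so 14 ∣ n; and since 42 = 14·3, n = 3·(14q), so 3 ∣ n.

Both directions hold; the statement is true.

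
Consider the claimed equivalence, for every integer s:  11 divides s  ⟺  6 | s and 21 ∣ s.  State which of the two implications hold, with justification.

Neither implication holds.

(⇒) This fails: take s = 11. Certainly 11 ∣ 11, but 6 ∤ 11.

(⇐) This fails: take s = 42. Both 6 ∣ 42 and 21 ∣ 42, yet 42 is not a multiple of 11 (since 42 = 3·11 + 9), so 11 ∤ 42.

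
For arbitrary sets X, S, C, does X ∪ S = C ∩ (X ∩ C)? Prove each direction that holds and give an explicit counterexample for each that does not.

Forward inclusion. This inclusion fails. Take X = {1}, S = ∅, C = ∅; then 1 ∈ X ∪ S but 1 ∉ C ∩ (X ∩ C).

Reverse inclusion. Let x ∈ C ∩ (X ∩ C). Then either x ∈ X ∩ C and x ∉ S; or x ∈ X ∩ S ∩ C. In each case x ∈ X ∪ S, so C ∩ (X ∩ C) ⊆ X ∪ S.

Only the reverse inclusion holds.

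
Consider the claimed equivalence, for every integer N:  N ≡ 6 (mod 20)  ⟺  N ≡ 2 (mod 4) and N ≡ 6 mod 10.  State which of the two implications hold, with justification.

Forward direction. Suppose N ≡ 6 (mod 20); write N = 20j + 6. Since 4 ∣ 20, reducing mod 4 gives N ≡ 6 ≡ 2 (mod 4); since 10 ∣ 20, reducing mod 10 gives N ≡ 6 (mod 10).

Converse. If N ≡ 2 (mod 4) and N ≡ 6 (mod 10), then by the Chinese remainder theorem N ≡ 6 (mod 20). This is exactly N ≡ 6 (mod 20).

Equivalent; both directions hold.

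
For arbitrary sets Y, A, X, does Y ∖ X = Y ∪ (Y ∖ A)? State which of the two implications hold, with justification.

Forward inclusion. Let x ∈ Y ∖ X. Then either x ∈ Y and x ∉ A, X; or x ∈ Y ∩ A and x ∉ X. In each case x ∈ Y ∪ (Y ∖ A), so Y ∖ X ⊆ Y ∪ (Y ∖ A).

Reverse inclusion. This inclusion fails. Take Y = {1}, A = ∅, X = {1}; then 1 ∈ Y ∪ (Y ∖ A) but 1 ∉ Y ∖ X.

(⊆) holds; (⊇) fails.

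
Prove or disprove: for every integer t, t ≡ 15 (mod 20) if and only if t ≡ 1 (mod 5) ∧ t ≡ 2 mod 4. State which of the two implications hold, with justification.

Neither direction holds.

[⇒] This fails: t = 15 gives 15 ≡ 15 (mod 20) but 15 ≡ 0 (mod 5), so the conjunction on the right does not hold.

[⇐] This fails: t = 6 satisfies both congruences on the right (6 ≡ 1 mod 5 and 6 ≡ 2 mod 4) yet 6 ≡ 6 (mod 20), not 15.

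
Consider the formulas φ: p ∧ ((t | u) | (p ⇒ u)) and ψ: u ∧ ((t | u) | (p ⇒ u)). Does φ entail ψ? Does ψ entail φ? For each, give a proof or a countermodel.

(⇒) This fails. Under p = T, t = T, u = F, the left side is true but the right side is false.

(⇐) This fails. Under p = F, t = F, u = T, the left side is false but the right side is true.

Neither implication holds.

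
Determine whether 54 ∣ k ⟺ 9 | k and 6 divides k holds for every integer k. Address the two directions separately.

(⇒) If 54 ∣ k, write k = 54q. Since 54 = 6·9, k = 9·(6q), so 9 ∣ k; and since 54 = 9·6, k = 6·(9q), so 6 ∣ k.

(⇐) This fails: take k = 18. Both 9 ∣ 18 and 6 ∣ 18, yet 18 is not a multiple of 54 (since 18 = 0·54 + 18), so 54 ∤ 18.

Only the forward direction holds.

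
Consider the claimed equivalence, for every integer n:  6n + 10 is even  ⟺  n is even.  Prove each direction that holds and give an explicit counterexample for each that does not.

Only the converse holds.

(⟸) Suppose n is even. Since 6 is even, 6n is even for every n, so 6n + 10 has the same parity as 10, which is even. Hence 6n + 10 is even.

(⟹) This fails: take n = 7. Then 6n + 10 = 52, which is even, yet n = 7 is odd, not even.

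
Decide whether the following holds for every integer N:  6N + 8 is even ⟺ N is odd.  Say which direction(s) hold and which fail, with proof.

[⇐] Suppose N is odd. Since 6 is even, 6N is even for every N, so 6N + 8 has the same parity as 8, which is even. Hence 6N + 8 is even.

[⇒] This fails: take N = 4. Then 6N + 8 = 32, which is even, yet N = 4 is even, not odd.

Only the reverse direction holds.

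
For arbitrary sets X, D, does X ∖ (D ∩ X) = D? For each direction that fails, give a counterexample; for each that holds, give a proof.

Neither inclusion holds.

Forward inclusion. This inclusion fails. Take X = {1}, D = ∅; then 1 ∈ X ∖ (D ∩ X) but 1 ∉ D.

Reverse inclusion. This inclusion fails. Take X = ∅, D = {1}; then 1 ∈ D but 1 ∉ X ∖ (D ∩ X).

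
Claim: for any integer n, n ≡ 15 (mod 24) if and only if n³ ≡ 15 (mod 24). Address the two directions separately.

(⇒) Suppose n ≡ 15 (mod 24). Write n = 24j + 15. Then (24j + 15)³ = 13824j³ + 25920j² + 16200j + 3375 = 24(576j³ + 1080j² + 675j + 140) + 15, so n³ ≡ 15 (mod 24).

(⇐) Conversely, suppose n³ ≡ 15 (mod 24). The only residue r in {0, …, 23} with r³ ≡ 15 (mod 24) is r = 15, so n ≡ 15 (mod 24).

Both directions hold.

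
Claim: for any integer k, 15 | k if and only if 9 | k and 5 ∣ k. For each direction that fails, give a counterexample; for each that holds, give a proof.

(⇐) Suppose 9 ∣ k and 5 ∣ k. Any common multiple of 9 and 5 is a multiple of their lcm; here gcd(9, 5) = 1, so lcm(9, 5) = 9·5 = 45, so 45 ∣ k. Since 15 ∣ 45, it follows that 15 ∣ k.

(⇒) This fails: take k = 15. Certainly 15 ∣ 15, but 9 ∤ 15.

Only the converse holds.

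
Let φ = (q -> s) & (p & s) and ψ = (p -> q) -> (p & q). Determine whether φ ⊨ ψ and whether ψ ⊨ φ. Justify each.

(⇒) Assume the antecedent. If q is true, the antecedent forces (q = T, s = T, p = T), and (p -> q) -> (p & q) holds there. If q is false, the antecedent forces (q = F, s = T, p = T), and (p -> q) -> (p & q) holds there. Either way (p -> q) -> (p & q) holds.

(⇐) This fails. Under q = F, s = F, p = T, the left side is false but the right side is true.

(⇒) holds; (⇐) fails.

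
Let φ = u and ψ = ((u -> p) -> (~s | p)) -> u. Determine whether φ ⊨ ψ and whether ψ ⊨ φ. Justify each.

Forward direction. Assume the antecedent. If s is true, the antecedent forces (s = T, u = T, p = F) or (s = T, u = T, p = T), and ((u -> p) -> (~s | p)) -> u holds there. If s is false, the antecedent forces (s = F, u = T, p = F) or (s = F, u = T, p = T), and ((u -> p) -> (~s | p)) -> u holds there. Either way ((u -> p) -> (~s | p)) -> u holds.

Converse. This fails. Under s = T, u = F, p = F, the left side is false but the right side is true.

Only the forward implication holds.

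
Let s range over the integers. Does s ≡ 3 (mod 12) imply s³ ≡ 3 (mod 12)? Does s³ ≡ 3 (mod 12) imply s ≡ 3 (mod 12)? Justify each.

[⇒] Suppose s ≡ 3 (mod 12). Write s = 12j + 3. Then (12j + 3)³ = 1728j³ + 1296j² + 324j + 27 = 12(144j³ + 108j² + 27j + 2) + 3, so s³ ≡ 3 (mod 12).

[⇐] For the converse, argue contrapositively. If s ≢ 3 (mod 12), then s is congruent to one of 0, 1, 2, 4, 5, 6, 7, 8, 9, 10, 11 modulo 12, and these give s³ ≡ 0, 1, 8, 4, 5, 0, 7, 8, 9, 4, 11 respectively — never 3.

Both directions hold.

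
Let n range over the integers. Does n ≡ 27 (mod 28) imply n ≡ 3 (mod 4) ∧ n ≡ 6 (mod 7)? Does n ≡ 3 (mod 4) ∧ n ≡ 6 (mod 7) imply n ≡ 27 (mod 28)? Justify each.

Both directions hold; the statement is true.

Forward direction. Suppose n ≡ 27 (mod 28); write n = 28j + 27. Since 4 ∣ 28, reducing mod 4 gives n ≡ 27 ≡ 3 (mod 4); since 7 ∣ 28, reducing mod 7 gives n ≡ 27 ≡ 6 (mod 7).

Converse. If n ≡ 3 (mod 4) and n ≡ 6 (mod 7), then by the Chinese remainder theorem n ≡ 27 (mod 28). This is exactly n ≡ 27 (mod 28).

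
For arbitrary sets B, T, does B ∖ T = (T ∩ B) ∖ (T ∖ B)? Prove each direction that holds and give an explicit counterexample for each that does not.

(⟹) This inclusion fails. Take B = {1}, T = ∅; then 1 ∈ B ∖ T but 1 ∉ (T ∩ B) ∖ (T ∖ B).

(⟸) This inclusion fails. Take B = {1}, T = {1}; then 1 ∈ (T ∩ B) ∖ (T ∖ B) but 1 ∉ B ∖ T.

Both inclusions fail.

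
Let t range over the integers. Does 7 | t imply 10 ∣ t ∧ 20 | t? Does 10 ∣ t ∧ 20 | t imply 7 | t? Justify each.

Both directions fail.

(⇒) This fails: take t = 7. Certainly 7 ∣ 7, but 10 ∤ 7.

(⇐) This fails: take t = 20. Both 10 ∣ 20 and 20 ∣ 20, yet 20 is not a multiple of 7 (since 20 = 2·7 + 6), so 7 ∤ 20.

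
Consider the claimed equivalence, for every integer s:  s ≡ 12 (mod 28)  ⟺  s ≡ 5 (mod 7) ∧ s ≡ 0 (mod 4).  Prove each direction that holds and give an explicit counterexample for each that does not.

(⟹) Suppose s ≡ 12 (mod 28); write s = 28j + 12. Since 7 ∣ 28, reducing mod 7 gives s ≡ 12 ≡ 5 (mod 7); since 4 ∣ 28, reducing mod 4 gives s ≡ 12 ≡ 0 (mod 4).

(⟸) Conversely, if s ≡ 5 (mod 7) and s ≡ 0 (mod 4), then by the Chinese remainder theorem s ≡ 12 (mod 28). This is exactly s ≡ 12 (mod 28).

Both directions hold; the statement is true.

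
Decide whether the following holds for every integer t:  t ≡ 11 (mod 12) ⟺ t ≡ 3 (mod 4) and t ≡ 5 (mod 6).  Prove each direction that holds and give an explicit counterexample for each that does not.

Both directions hold.

(⇒) Suppose t ≡ 11 (mod 12); write t = 12j + 11. Since 4 ∣ 12, reducing mod 4 gives t ≡ 11 ≡ 3 (mod 4); since 6 ∣ 12, reducing mod 6 gives t ≡ 11 ≡ 5 (mod 6).

(⇐) Conversely, if t ≡ 3 (mod 4) and t ≡ 5 (mod 6), then by the Chinese remainder theorem t ≡ 11 (mod 12). This is exactly t ≡ 11 (mod 12).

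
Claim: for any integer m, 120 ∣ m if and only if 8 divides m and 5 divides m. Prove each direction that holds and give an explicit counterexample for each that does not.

The forward direction holds; the converse fails.

[⇒] If 120 ∣ m, write m = 120q. Since 120 = 15·8, m = 8·(15q), so 8 ∣ m; and since 120 = 24·5, m = 5·(24q), so 5 ∣ m.

[⇐] This fails: take m = 40. Both 8 ∣ 40 and 5 ∣ 40, yet 40 is not a multiple of 120 (since 40 = 0·120 + 40), so 120 ∤ 40.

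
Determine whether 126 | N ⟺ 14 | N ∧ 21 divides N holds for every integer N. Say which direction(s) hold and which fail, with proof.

(⇒) If 126 ∣ N, write N = 126q. Since 126 = 9·14, N = 14·(9q), so 14 ∣ N; and since 126 = 6·21, N = 21·(6q), so 21 ∣ N.

(⇐) This fails: take N = 42. Both 14 ∣ 42 and 21 ∣ 42, yet 42 is not a multiple of 126 (since 42 = 0·126 + 42), so 126 ∤ 42.

Only the forward direction holds.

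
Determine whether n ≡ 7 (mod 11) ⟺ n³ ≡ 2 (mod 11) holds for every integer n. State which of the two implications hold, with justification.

[⇒] Suppose n ≡ 7 (mod 11). Write n = 11j + 7. Then (11j + 7)³ = 1331j³ + 2541j² + 1617j + 343 = 11(121j³ + 231j² + 147j + 31) + 2, so n³ ≡ 2 (mod 11).

[⇐] For the converse, argue contrapositively. If n ≢ 7 (mod 11), then n is congruent to one of 0, 1, 2, 3, 4, 5, 6, 8, 9, 10 modulo 11, and these give n³ ≡ 0, 1, 8, 5, 9, 4, 7, 6, 3, 10 respectively — never 2.

Both directions hold; the statement is true.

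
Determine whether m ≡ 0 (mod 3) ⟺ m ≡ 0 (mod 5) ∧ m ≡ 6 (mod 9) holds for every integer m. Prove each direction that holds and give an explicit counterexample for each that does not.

(⟹) This fails: m = 0 gives 0 ≡ 0 (mod 3) but 0 ≡ 0 (mod 9), so the conjunction on the right does not hold.

(⟸) Conversely, if m ≡ 0 (mod 5) and m ≡ 6 (mod 9), then by the Chinese remainder theorem m ≡ 15 (mod 45). Since 15 ≡ 0 (mod 3) and 3 ∣ 45, we get m ≡ 0 (mod 3).

Not equivalent: only (⇐) holds.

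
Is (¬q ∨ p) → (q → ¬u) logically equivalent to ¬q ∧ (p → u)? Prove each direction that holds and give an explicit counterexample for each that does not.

Only the converse holds.

(→) This fails. Under p = T, q = F, u = F, the left side is true but the right side is false.

(←) Assume the antecedent. If p is true, the antecedent forces (p = T, q = F, u = T), and (¬q ∨ p) → (q → ¬u) holds there. If p is false, (¬q ∨ p) → (q → ¬u) reduces to true regardless of the other variables. Either way (¬q ∨ p) → (q → ¬u) holds.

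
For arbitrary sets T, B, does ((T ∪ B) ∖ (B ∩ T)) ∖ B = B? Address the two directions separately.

Both inclusions fail.

(⟹) This inclusion fails. Take T = {1}, B = ∅; then 1 ∈ ((T ∪ B) ∖ (B ∩ T)) ∖ B but 1 ∉ B.

(⟸) This inclusion fails. Take T = ∅, B = {1}; then 1 ∈ B but 1 ∉ ((T ∪ B) ∖ (B ∩ T)) ∖ B.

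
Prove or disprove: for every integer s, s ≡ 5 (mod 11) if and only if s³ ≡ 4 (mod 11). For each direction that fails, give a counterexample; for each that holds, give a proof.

Both directions hold.

Forward direction. Suppose s ≡ 5 (mod 11). Write s = 11j + 5. Then (11j + 5)³ = 1331j³ + 1815j² + 825j + 125 = 11(121j³ + 165j² + 75j + 11) + 4, so s³ ≡ 4 (mod 11).

Converse. Suppose s³ ≡ 4 (mod 11). The only residue r in {0, …, 10} with r³ ≡ 4 (mod 11) is r = 5, so s ≡ 5 (mod 11).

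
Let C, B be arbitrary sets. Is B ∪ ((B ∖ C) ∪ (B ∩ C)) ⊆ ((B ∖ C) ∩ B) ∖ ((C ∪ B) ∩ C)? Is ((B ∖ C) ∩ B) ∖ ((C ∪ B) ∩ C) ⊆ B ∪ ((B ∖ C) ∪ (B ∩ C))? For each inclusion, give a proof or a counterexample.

(⊆) fails; (⊇) holds.

Forward inclusion. This inclusion fails. Take C = {1}, B = {1}; then 1 ∈ B ∪ ((B ∖ C) ∪ (B ∩ C)) but 1 ∉ ((B ∖ C) ∩ B) ∖ ((C ∪ B) ∩ C).

Reverse inclusion. Let x ∈ ((B ∖ C) ∩ B) ∖ ((C ∪ B) ∩ C). Then x ∈ B and x ∉ C, from which x ∈ B ∪ ((B ∖ C) ∪ (B ∩ C)).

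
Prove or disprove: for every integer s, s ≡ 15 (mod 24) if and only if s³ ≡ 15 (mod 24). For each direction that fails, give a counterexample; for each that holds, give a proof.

Equivalent; both directions hold.

(→) Suppose s ≡ 15 (mod 24). Write s = 24j + 15. Then (24j + 15)³ = 13824j³ + 25920j² + 16200j + 3375 = 24(576j³ + 1080j² + 675j + 140) + 15, so s³ ≡ 15 (mod 24).

(←) Conversely, suppose s³ ≡ 15 (mod 24). The only residue r in {0, …, 23} with r³ ≡ 15 (mod 24) is r = 15, so s ≡ 15 (mod 24).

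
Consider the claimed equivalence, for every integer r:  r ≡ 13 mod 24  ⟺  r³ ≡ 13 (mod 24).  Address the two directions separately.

Equivalent; both directions hold.

(⇐) Suppose r³ ≡ 13 (mod 24). The only residue r in {0, …, 23} with r³ ≡ 13 (mod 24) is r = 13, so r ≡ 13 (mod 24).

(⇒) Suppose r ≡ 13 mod 24. Write r = 24j + 13. Then (24j + 13)³ = 13824j³ + 22464j² + 12168j + 2197 = 24(576j³ + 936j² + 507j + 91) + 13, so r³ ≡ 13 (mod 24).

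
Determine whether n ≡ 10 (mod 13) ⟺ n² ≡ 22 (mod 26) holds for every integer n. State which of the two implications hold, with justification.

Both directions fail.

[⇒] This fails: take n = 23. Then 23 ≡ 10 (mod 13), but 23² = 529 ≡ 9 (mod 26), not 22.

[⇐] This fails: take n = 16. Then 16² = 256 ≡ 22 (mod 26), yet 16 ≡ 3 (mod 13), not 10.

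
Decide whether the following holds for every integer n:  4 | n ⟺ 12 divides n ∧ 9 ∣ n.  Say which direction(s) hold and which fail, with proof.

Only the converse holds.

Converse. Suppose 12 ∣ n and 9 ∣ n. Any common multiple of 12 and 9 is a multiple of their lcm; here lcm(12, 9) = 12·9/gcd(12, 9) = 108/3 = 36, so 36 ∣ n. Since 4 ∣ 36, it follows that 4 ∣ n.

Forward direction. This fails: take n = 4. Certainly 4 ∣ 4, but 12 ∤ 4.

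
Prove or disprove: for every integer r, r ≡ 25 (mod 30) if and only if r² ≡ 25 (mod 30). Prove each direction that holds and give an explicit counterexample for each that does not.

[⇒] Suppose r ≡ 25 (mod 30). Write r = 30j + 25. Then (30j + 25)² = 900j² + 1500j + 625 = 30(30j² + 50j + 20) + 25, so r² ≡ 25 (mod 30).

[⇐] This fails: take r = 5. Then 5² = 25 ≡ 25 (mod 30), yet 5 ≡ 5 (mod 30), not 25.

Only the forward direction holds.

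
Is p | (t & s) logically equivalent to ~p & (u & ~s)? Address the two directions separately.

(⟹) This fails. Under p = T, s = F, t = F, u = F, the left side is true but the right side is false.

(⟸) This fails. Under p = F, s = F, t = F, u = T, the left side is false but the right side is true.

Neither direction holds.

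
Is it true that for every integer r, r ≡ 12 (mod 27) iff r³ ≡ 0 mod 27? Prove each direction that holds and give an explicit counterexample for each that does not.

[⇒] Suppose r ≡ 12 (mod 27). Write r = 27j + 12. Then (27j + 12)³ = 19683j³ + 26244j² + 11664j + 1728 = 27(729j³ + 972j² + 432j + 64) + 0, so r³ ≡ 0 (mod 27).

[⇐] This fails: take r = 0. Then 0³ = 0 ≡ 0 (mod 27), yet 0 ≡ 0 (mod 27), not 12.

The forward direction holds; the converse fails.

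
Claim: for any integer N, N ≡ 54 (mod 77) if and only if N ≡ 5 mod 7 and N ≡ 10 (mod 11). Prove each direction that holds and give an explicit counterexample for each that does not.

Both implications hold.

(⟹) Suppose N ≡ 54 (mod 77); write N = 77j + 54. Since 7 ∣ 77, reducing mod 7 gives N ≡ 54 ≡ 5 (mod 7); since 11 ∣ 77, reducing mod 11 gives N ≡ 54 ≡ 10 (mod 11).

(⟸) Conversely, if N ≡ 5 (mod 7) and N ≡ 10 (mod 11), then by the Chinese remainder theorem N ≡ 54 (mod 77). This is exactly N ≡ 54 (mod 77).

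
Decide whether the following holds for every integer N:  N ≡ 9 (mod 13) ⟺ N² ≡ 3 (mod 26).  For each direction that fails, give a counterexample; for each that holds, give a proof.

Neither implication holds.

(→) This fails: take N = 22. Then 22 ≡ 9 (mod 13), but 22² = 484 ≡ 16 (mod 26), not 3.

(←) This fails: take N = 17. Then 17² = 289 ≡ 3 (mod 26), yet 17 ≡ 4 (mod 13), not 9.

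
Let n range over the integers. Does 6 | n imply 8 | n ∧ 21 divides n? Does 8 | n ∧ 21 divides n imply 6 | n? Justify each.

Not equivalent: only (⇐) holds.

(→) This fails: take n = 6. Certainly 6 ∣ 6, but 8 ∤ 6.

(←) Suppose 8 ∣ n and 21 ∣ n. Any common multiple of 8 and 21 is a multiple of their lcm; here gcd(8, 21) = 1, so lcm(8, 21) = 8·21 = 168, so 168 ∣ n. Since 6 ∣ 168, it follows that 6 ∣ n.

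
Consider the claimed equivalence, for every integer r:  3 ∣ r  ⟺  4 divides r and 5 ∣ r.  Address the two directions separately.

(⇒) This fails: take r = 3. Certainly 3 ∣ 3, but 4 ∤ 3.

(⇐) This fails: take r = 20. Both 4 ∣ 20 and 5 ∣ 20, yet 20 is not a multiple of 3 (since 20 = 6·3 + 2), so 3 ∤ 20.

Neither implication holds.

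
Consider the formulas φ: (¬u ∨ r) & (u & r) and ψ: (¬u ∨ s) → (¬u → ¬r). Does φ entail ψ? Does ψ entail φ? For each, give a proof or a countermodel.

Not equivalent: only (⇒) holds.

[⇐] This fails. Under s = F, u = F, r = F, the left side is false but the right side is true.

[⇒] Assume the antecedent. If s is true, the antecedent forces (s = T, u = T, r = T), and (¬u ∨ s) → (¬u → ¬r) holds there. If s is false, the antecedent forces (s = F, u = T, r = T), and (¬u ∨ s) → (¬u → ¬r) holds there. Either way (¬u ∨ s) → (¬u → ¬r) holds.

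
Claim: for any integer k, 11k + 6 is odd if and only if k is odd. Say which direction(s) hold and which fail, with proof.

(→) Suppose 11k + 6 is odd. Since 11 is odd, 11k and k have the same parity, so 11k + 6 ≡ k + 6 (mod 2). As 6 is even, 11k + 6 is odd exactly when k is odd. Thus k is odd.

(←) Conversely, suppose k is odd; write k = 2j + 1. Then 11k + 6 = 11·(2j + 1) + 6 = 2·11j + 17, which is odd.

Equivalent; both directions hold.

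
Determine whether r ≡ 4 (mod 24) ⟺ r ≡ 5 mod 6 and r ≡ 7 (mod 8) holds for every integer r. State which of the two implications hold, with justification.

(⇒) fails and (⇐) fails.

(⇒) This fails: r = 4 gives 4 ≡ 4 (mod 24) but 4 ≡ 4 (mod 6), so the conjunction on the right does not hold.

(⇐) This fails: r = 23 satisfies both congruences on the right (23 ≡ 5 mod 6 and 23 ≡ 7 mod 8) yet 23 ≡ 23 (mod 24), not 4.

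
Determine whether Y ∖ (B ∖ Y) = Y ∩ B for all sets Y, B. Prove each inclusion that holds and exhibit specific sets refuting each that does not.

Only the reverse inclusion holds.

(⊇) Let x ∈ Y ∩ B. Then x ∈ Y ∩ B, from which x ∈ Y ∖ (B ∖ Y).

(⊆) This inclusion fails. Take Y = {1}, B = ∅; then 1 ∈ Y ∖ (B ∖ Y) but 1 ∉ Y ∩ B.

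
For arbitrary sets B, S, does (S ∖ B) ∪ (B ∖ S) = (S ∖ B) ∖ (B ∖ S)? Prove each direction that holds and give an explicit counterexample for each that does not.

(⊆) fails; (⊇) holds.

Forward inclusion. This inclusion fails. Take B = {1}, S = ∅; then 1 ∈ (S ∖ B) ∪ (B ∖ S) but 1 ∉ (S ∖ B) ∖ (B ∖ S).

Reverse inclusion. Let x ∈ (S ∖ B) ∖ (B ∖ S). Then x ∈ S and x ∉ B, from which x ∈ (S ∖ B) ∪ (B ∖ S).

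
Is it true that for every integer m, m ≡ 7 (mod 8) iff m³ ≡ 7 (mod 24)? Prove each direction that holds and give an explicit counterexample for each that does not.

(⇒) fails; (⇐) holds.

[⇒] This fails: take m = 15. Then 15 ≡ 7 (mod 8), but 15³ = 3375 ≡ 15 (mod 24), not 7.

[⇐] Conversely, the residues r modulo 24 with r³ ≡ 7 (mod 24) are exactly {7}, and each is ≡ 7 (mod 8).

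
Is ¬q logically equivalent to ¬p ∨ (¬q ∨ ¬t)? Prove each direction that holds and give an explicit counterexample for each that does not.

[⇐] This fails. Under t = F, q = T, p = F, the left side is false but the right side is true.

[⇒] Assume the antecedent. If t is true, the antecedent forces (t = T, q = F, p = F) or (t = T, q = F, p = T), and ¬p ∨ (¬q ∨ ¬t) holds there. If t is false, ¬p ∨ (¬q ∨ ¬t) reduces to true regardless of the other variables. Either way ¬p ∨ (¬q ∨ ¬t) holds.

Only the forward implication holds.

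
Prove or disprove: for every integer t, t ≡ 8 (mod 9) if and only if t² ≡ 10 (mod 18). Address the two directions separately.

(⇒) fails and (⇐) fails.

[⇒] This fails: take t = 17. Then 17 ≡ 8 (mod 9), but 17² = 289 ≡ 1 (mod 18), not 10.

[⇐] This fails: take t = 10. Then 10² = 100 ≡ 10 (mod 18), yet 10 ≡ 1 (mod 9), not 8.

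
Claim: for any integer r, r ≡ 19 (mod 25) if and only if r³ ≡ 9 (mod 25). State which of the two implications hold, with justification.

Both implications hold.

(⟹) Suppose r ≡ 19 (mod 25). Write r = 25j + 19. Then (25j + 19)³ = 15625j³ + 35625j² + 27075j + 6859 = 25(625j³ + 1425j² + 1083j + 274) + 9, so r³ ≡ 9 (mod 25).

(⟸) Conversely, suppose r³ ≡ 9 (mod 25). The only residue r in {0, …, 24} with r³ ≡ 9 (mod 25) is r = 19, so r ≡ 19 (mod 25).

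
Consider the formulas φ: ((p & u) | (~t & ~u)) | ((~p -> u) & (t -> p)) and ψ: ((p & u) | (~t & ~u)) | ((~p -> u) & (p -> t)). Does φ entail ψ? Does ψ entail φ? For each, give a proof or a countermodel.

Not equivalent: only (⇒) holds.

(⟸) This fails. Under p = F, t = T, u = T, the left side is false but the right side is true.

(⟹) Assume the antecedent. If p is true, the consequent reduces to true regardless of the other variables. If p is false, the antecedent forces (p = F, t = F, u = F) or (p = F, t = F, u = T), and the consequent holds there. Either way the consequent holds.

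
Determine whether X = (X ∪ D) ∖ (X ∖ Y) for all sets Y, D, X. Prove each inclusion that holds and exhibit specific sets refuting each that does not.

(⊆) This inclusion fails. Take Y = ∅, D = ∅, X = {1}; then 1 ∈ X but 1 ∉ (X ∪ D) ∖ (X ∖ Y).

(⊇) This inclusion fails. Take Y = ∅, D = {1}, X = ∅; then 1 ∈ (X ∪ D) ∖ (X ∖ Y) but 1 ∉ X.

Both inclusions fail.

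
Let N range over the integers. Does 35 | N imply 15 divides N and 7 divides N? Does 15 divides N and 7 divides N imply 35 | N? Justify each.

[⇒] This fails: take N = 35. Certainly 35 ∣ 35, but 15 ∤ 35.

[⇐] Suppose 15 ∣ N and 7 ∣ N. Any common multiple of 15 and 7 is a multiple of their lcm; here gcd(15, 7) = 1, so lcm(15, 7) = 15·7 = 105, so 105 ∣ N. Since 35 ∣ 105, it follows that 35 ∣ N.

Not equivalent: only (⇐) holds.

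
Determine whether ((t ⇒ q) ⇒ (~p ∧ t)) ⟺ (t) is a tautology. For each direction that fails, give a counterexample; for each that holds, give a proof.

Only the forward direction holds.

(→) Assume the antecedent. If p is true, the antecedent forces (p = T, q = F, t = T), and t holds there. If p is false, the antecedent forces (p = F, q = F, t = T) or (p = F, q = T, t = T), and t holds there. Either way t holds.

(←) This fails. Under p = T, q = T, t = T, the left side is false but the right side is true.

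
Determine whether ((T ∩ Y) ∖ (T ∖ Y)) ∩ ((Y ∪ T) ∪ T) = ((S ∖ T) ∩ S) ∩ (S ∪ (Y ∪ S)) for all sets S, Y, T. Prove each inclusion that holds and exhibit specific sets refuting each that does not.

Both inclusions fail.

(⟹) This inclusion fails. Take S = ∅, Y = {1}, T = {1}; then 1 ∈ ((T ∩ Y) ∖ (T ∖ Y)) ∩ ((Y ∪ T) ∪ T) but 1 ∉ ((S ∖ T) ∩ S) ∩ (S ∪ (Y ∪ S)).

(⟸) This inclusion fails. Take S = {1}, Y = ∅, T = ∅; then 1 ∈ ((S ∖ T) ∩ S) ∩ (S ∪ (Y ∪ S)) but 1 ∉ ((T ∩ Y) ∖ (T ∖ Y)) ∩ ((Y ∪ T) ∪ T).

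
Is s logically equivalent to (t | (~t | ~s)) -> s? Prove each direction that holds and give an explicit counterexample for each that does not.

The biconditional holds.

(←) Assume the antecedent. If s is true, s reduces to true regardless of the other variables. If s is false, the antecedent cannot hold. Either way s holds.

(→) Assume the antecedent. If s is true, (t | (~t | ~s)) -> s reduces to true regardless of the other variables. If s is false, the antecedent cannot hold. Either way (t | (~t | ~s)) -> s holds.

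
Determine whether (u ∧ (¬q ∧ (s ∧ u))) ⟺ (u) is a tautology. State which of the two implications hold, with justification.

Not equivalent: only (⇒) holds.

(⇐) This fails. Under s = F, q = F, u = T, the left side is false but the right side is true.

(⇒) Assume the antecedent. If s is true, the antecedent forces (s = T, q = F, u = T), and u holds there. If s is false, the antecedent cannot hold. Either way u holds.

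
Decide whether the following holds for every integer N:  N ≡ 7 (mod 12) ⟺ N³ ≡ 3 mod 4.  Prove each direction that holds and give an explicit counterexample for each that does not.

(→) Suppose N ≡ 7 (mod 12). Then N³ ≡ 7³ = 343 (mod 12), and since 4 ∣ 12, also N³ ≡ 3 (mod 4).

(←) This fails: take N = 3. Then 3³ = 27 ≡ 3 (mod 4), yet 3 ≡ 3 (mod 12), not 7.

Not equivalent: only (⇒) holds.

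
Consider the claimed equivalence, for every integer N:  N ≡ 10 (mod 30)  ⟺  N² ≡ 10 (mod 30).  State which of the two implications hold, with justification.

(⟹) Suppose N ≡ 10 (mod 30). Write N = 30j + 10. Then (30j + 10)² = 900j² + 600j + 100 = 30(30j² + 20j + 3) + 10, so N² ≡ 10 (mod 30).

(⟸) This fails: take N = 20. Then 20² = 400 ≡ 10 (mod 30), yet 20 ≡ 20 (mod 30), not 10.

The forward direction holds; the converse fails.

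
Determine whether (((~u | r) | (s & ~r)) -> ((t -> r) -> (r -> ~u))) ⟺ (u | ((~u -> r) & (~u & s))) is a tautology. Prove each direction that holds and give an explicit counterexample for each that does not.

Both directions fail.

(⇒) This fails. Under s = F, t = F, r = F, u = F, the left side is true but the right side is false.

(⇐) This fails. Under s = F, t = F, r = T, u = T, the left side is false but the right side is true.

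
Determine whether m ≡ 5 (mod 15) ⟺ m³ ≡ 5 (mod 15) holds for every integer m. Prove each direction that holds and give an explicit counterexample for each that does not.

Both directions hold.

(⇒) Suppose m ≡ 5 (mod 15). Write m = 15j + 5. Then (15j + 5)³ = 3375j³ + 3375j² + 1125j + 125 = 15(225j³ + 225j² + 75j + 8) + 5, so m³ ≡ 5 (mod 15).

(⇐) Conversely, suppose m³ ≡ 5 (mod 15). The only residue r in {0, …, 14} with r³ ≡ 5 (mod 15) is r = 5, so m ≡ 5 (mod 15).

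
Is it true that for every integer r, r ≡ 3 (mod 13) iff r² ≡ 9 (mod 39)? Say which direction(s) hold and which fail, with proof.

Neither implication holds.

Forward direction. This fails: take r = 16. Then 16 ≡ 3 (mod 13), but 16² = 256 ≡ 22 (mod 39), not 9.

Converse. This fails: take r = 36. Then 36² = 1296 ≡ 9 (mod 39), yet 36 ≡ 10 (mod 13), not 3.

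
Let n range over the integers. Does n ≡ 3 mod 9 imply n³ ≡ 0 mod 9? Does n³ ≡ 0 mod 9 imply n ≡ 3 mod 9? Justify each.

Only the forward direction holds.

(⇒) Suppose n ≡ 3 mod 9. Write n = 9j + 3. Then (9j + 3)³ = 729j³ + 729j² + 243j + 27 = 9(81j³ + 81j² + 27j + 3) + 0, so n³ ≡ 0 (mod 9).

(⇐) This fails: take n = 0. Then 0³ = 0 ≡ 0 (mod 9), yet 0 ≡ 0 (mod 9), not 3.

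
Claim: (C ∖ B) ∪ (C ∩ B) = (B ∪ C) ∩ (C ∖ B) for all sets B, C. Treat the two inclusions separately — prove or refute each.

(⊆) fails; (⊇) holds.

Reverse inclusion. Let x ∈ (B ∪ C) ∩ (C ∖ B). Then x ∈ C and x ∉ B, from which x ∈ (C ∖ B) ∪ (C ∩ B).

Forward inclusion. This inclusion fails. Take B = {1}, C = {1}; then 1 ∈ (C ∖ B) ∪ (C ∩ B) but 1 ∉ (B ∪ C) ∩ (C ∖ B).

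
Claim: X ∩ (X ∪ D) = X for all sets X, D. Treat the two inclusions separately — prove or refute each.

Both inclusions hold.

(⊇) Let x ∈ X. Then either x ∈ X and x ∉ D; or x ∈ X ∩ D. In each case x ∈ X ∩ (X ∪ D), so X ⊆ X ∩ (X ∪ D).

(⊆) Let x ∈ X ∩ (X ∪ D). Then either x ∈ X and x ∉ D; or x ∈ X ∩ D. In each case x ∈ X, so X ∩ (X ∪ D) ⊆ X.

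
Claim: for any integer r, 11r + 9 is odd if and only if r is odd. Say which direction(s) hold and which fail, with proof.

(⇒) fails and (⇐) fails.

Forward direction. This fails: r = 0 gives 11r + 9 = 9, which is odd, but 0 is even, not odd.

Converse. This also fails: r = 5 is odd, but 11r + 9 = 64 is even, not odd.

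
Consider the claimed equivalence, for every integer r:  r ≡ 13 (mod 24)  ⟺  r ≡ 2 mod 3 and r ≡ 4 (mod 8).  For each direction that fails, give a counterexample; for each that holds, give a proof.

(⇒) fails and (⇐) fails.

[⇒] This fails: r = 13 gives 13 ≡ 13 (mod 24) but 13 ≡ 1 (mod 3), so the conjunction on the right does not hold.

[⇐] This fails: r = 20 satisfies both congruences on the right (20 ≡ 2 mod 3 and 20 ≡ 4 mod 8) yet 20 ≡ 20 (mod 24), not 13.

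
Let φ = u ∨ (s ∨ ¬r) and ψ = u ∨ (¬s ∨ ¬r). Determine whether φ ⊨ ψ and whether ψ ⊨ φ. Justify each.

[⇒] This fails. Under u = F, s = T, r = T, the left side is true but the right side is false.

[⇐] This fails. Under u = F, s = F, r = T, the left side is false but the right side is true.

Neither implication holds.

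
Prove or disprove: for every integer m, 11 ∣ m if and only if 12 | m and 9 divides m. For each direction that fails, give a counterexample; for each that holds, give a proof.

Both directions fail.

(→) This fails: take m = 11. Certainly 11 ∣ 11, but 12 ∤ 11.

(←) This fails: take m = 36. Both 12 ∣ 36 and 9 ∣ 36, yet 36 is not a multiple of 11 (since 36 = 3·11 + 3), so 11 ∤ 36.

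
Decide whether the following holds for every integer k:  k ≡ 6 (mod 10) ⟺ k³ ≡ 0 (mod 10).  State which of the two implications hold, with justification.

Forward direction. This fails: take k = 6. Then 6 ≡ 6 (mod 10), but 6³ = 216 ≡ 6 (mod 10), not 0.

Converse. This fails: take k = 0. Then 0³ = 0 ≡ 0 (mod 10), yet 0 ≡ 0 (mod 10), not 6.

(⇒) fails and (⇐) fails.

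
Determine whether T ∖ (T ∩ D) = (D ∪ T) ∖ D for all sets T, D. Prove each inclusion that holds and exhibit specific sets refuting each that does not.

The two sets are equal.

Forward inclusion. Let x ∈ T ∖ (T ∩ D). Then x ∈ T and x ∉ D, from which x ∈ (D ∪ T) ∖ D.

Reverse inclusion. Let x ∈ (D ∪ T) ∖ D. Then x ∈ T and x ∉ D, from which x ∈ T ∖ (T ∩ D).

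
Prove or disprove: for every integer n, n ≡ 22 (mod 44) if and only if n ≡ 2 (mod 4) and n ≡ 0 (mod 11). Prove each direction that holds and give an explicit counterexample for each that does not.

[⇒] Suppose n ≡ 22 (mod 44); write n = 44j + 22. Since 4 ∣ 44, reducing mod 4 gives n ≡ 22 ≡ 2 (mod 4); since 11 ∣ 44, reducing mod 11 gives n ≡ 22 ≡ 0 (mod 11).

[⇐] Conversely, if n ≡ 2 (mod 4) and n ≡ 0 (mod 11), then by the Chinese remainder theorem n ≡ 22 (mod 44). This is exactly n ≡ 22 (mod 44).

Both directions hold; the statement is true.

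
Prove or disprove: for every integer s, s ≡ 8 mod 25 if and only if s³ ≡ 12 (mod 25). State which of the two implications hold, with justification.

Forward direction. Suppose s ≡ 8 mod 25. Write s = 25j + 8. Then (25j + 8)³ = 15625j³ + 15000j² + 4800j + 512 = 25(625j³ + 600j² + 192j + 20) + 12, so s³ ≡ 12 (mod 25).

Converse. Suppose s³ ≡ 12 (mod 25). The only residue r in {0, …, 24} with r³ ≡ 12 (mod 25) is r = 8, so s ≡ 8 (mod 25).

Equivalent; both directions hold.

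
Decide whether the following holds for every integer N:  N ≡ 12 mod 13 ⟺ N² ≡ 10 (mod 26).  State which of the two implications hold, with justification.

Neither direction holds.

[⇒] This fails: take N = 12. Then 12 ≡ 12 (mod 13), but 12² = 144 ≡ 14 (mod 26), not 10.

[⇐] This fails: take N = 6. Then 6² = 36 ≡ 10 (mod 26), yet 6 ≡ 6 (mod 13), not 12.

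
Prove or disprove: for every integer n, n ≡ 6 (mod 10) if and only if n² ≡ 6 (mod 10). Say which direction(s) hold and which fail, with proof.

Not equivalent: only (⇒) holds.

[⇐] This fails: take n = 4. Then 4² = 16 ≡ 6 (mod 10), yet 4 ≡ 4 (mod 10), not 6.

[⇒] Suppose n ≡ 6 (mod 10). Write n = 10j + 6. Then (10j + 6)² = 100j² + 120j + 36 = 10(10j² + 12j + 3) + 6, so n² ≡ 6 (mod 10).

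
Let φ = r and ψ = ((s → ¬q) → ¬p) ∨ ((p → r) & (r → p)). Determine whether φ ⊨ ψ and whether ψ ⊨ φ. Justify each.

[⇐] This fails. Under p = F, q = F, r = F, s = F, the left side is false but the right side is true.

[⇒] Assume the antecedent. If r is true, the consequent reduces to true regardless of the other variables. If r is false, the antecedent cannot hold. Either way the consequent holds.

Not equivalent: only (⇒) holds.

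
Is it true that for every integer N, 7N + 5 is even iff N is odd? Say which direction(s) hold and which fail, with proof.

Both implications hold.

Forward direction. Suppose 7N + 5 is even. Since 7 is odd, 7N and N have the same parity, so 7N + 5 ≡ N + 5 (mod 2). As 5 is odd, 7N + 5 is even exactly when N is odd. Thus N is odd.

Converse. Suppose N is odd; write N = 2j + 1. Then 7N + 5 = 7·(2j + 1) + 5 = 2·7j + 12, which is even.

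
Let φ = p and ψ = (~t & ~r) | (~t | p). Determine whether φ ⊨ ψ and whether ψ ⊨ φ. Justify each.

(⇒) holds; (⇐) fails.

(⟹) Assume the antecedent. If p is true, (~t & ~r) | (~t | p) reduces to true regardless of the other variables. If p is false, the antecedent cannot hold. Either way (~t & ~r) | (~t | p) holds.

(⟸) This fails. Under p = F, r = F, t = F, the left side is false but the right side is true.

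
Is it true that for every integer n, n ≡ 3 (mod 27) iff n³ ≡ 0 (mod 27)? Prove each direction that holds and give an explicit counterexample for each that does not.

The forward direction holds; the converse fails.

(⟹) Suppose n ≡ 3 (mod 27). Write n = 27j + 3. Then (27j + 3)³ = 19683j³ + 6561j² + 729j + 27 = 27(729j³ + 243j² + 27j + 1) + 0, so n³ ≡ 0 (mod 27).

(⟸) This fails: take n = 0. Then 0³ = 0 ≡ 0 (mod 27), yet 0 ≡ 0 (mod 27), not 3.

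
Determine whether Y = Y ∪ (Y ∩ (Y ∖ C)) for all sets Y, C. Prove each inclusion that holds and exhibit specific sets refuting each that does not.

Both inclusions hold.

(⟹) Let x ∈ Y. Then either x ∈ Y and x ∉ C; or x ∈ Y ∩ C. In each case x ∈ Y ∪ (Y ∩ (Y ∖ C)), so Y ⊆ Y ∪ (Y ∩ (Y ∖ C)).

(⟸) Let x ∈ Y ∪ (Y ∩ (Y ∖ C)). Then either x ∈ Y and x ∉ C; or x ∈ Y ∩ C. In each case x ∈ Y, so Y ∪ (Y ∩ (Y ∖ C)) ⊆ Y.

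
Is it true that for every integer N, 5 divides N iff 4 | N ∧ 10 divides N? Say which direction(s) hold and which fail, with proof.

Not equivalent: only (⇐) holds.

Forward direction. This fails: take N = 5. Certainly 5 ∣ 5, but 4 ∤ 5.

Converse. Suppose 4 ∣ N and 10 ∣ N. Any common multiple of 4 and 10 is a multiple of their lcm; here lcm(4, 10) = 4·10/gcd(4, 10) = 40/2 = 20, so 20 ∣ N. Since 5 ∣ 20, it follows that 5 ∣ N.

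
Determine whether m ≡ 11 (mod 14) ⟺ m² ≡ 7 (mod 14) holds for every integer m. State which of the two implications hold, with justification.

Forward direction. This fails: take m = 11. Then 11 ≡ 11 (mod 14), but 11² = 121 ≡ 9 (mod 14), not 7.

Converse. This fails: take m = 7. Then 7² = 49 ≡ 7 (mod 14), yet 7 ≡ 7 (mod 14), not 11.

Neither direction holds.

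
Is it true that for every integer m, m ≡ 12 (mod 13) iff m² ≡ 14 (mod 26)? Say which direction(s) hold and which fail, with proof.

Both directions fail.

Forward direction. This fails: take m = 25. Then 25 ≡ 12 (mod 13), but 25² = 625 ≡ 1 (mod 26), not 14.

Converse. This fails: take m = 14. Then 14² = 196 ≡ 14 (mod 26), yet 14 ≡ 1 (mod 13), not 12.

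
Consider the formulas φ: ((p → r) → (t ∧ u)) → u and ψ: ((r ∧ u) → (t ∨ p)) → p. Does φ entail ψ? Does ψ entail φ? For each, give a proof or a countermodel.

Neither implication holds.

(→) This fails. Under p = F, u = F, r = F, t = F, the left side is true but the right side is false.

(←) This fails. Under p = T, u = F, r = F, t = F, the left side is false but the right side is true.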